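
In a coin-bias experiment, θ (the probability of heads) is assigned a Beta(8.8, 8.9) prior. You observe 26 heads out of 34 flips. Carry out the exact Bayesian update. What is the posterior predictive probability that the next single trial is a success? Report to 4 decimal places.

The Beta prior is conjugate to a Binomial/Bernoulli likelihood; the update adds successes to α and failures to β.
Posterior: Beta(α+k, β+n−k) = Beta(8.8+26, 8.9+8) = Beta(34.8, 16.9).
For a single future Bernoulli trial, P(success | data) = α/(α+β) = 0.6731.

0.6731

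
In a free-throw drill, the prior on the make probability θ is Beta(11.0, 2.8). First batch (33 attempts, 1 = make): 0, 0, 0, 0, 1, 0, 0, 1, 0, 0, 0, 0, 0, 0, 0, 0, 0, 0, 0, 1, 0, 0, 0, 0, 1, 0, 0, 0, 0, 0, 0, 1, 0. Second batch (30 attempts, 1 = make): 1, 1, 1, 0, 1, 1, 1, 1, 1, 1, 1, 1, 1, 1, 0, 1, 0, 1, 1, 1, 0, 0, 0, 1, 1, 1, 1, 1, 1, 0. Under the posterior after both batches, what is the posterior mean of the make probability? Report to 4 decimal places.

The Beta prior is conjugate to a Binomial/Bernoulli likelihood; the update adds successes to α and failures to β.
After batch 1: Beta(11.0+5, 2.8+28) = Beta(16.0, 30.8).
After batch 2: Beta(16.0+23, 30.8+7) = Beta(39.0, 37.8).
Posterior mean = α/(α+β) = 39.0/76.8 = 0.5078.

0.5078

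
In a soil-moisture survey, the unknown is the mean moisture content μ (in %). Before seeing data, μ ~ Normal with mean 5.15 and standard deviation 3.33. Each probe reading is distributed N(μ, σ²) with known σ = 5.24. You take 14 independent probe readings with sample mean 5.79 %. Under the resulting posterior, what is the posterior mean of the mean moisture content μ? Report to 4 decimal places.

For Normal data with known variance σ², a Normal(μ₀, σ₀²) prior on μ is conjugate. Posterior precision = 1/σ₀² + n/σ²; posterior mean is the precision-weighted average of μ₀ and x̄.
n·x̄ = 14·5.79 = 81.06.
σ₀² = 3.33² = 11.0889, σ² = 5.24² = 27.4576; σ² + n·σ₀² = 27.4576 + 14·11.0889 = 182.7022.
Posterior mean = (μ₀/σ₀² + n·x̄/σ²)/(1/σ₀² + n/σ²) = (σ²·μ₀ + σ₀²·n·x̄)/(σ² + n·σ₀²) = (27.4576·5.15 + 11.0889·81.06)/182.7022 = 1040.272874/182.7022 = 5.6938.

5.6938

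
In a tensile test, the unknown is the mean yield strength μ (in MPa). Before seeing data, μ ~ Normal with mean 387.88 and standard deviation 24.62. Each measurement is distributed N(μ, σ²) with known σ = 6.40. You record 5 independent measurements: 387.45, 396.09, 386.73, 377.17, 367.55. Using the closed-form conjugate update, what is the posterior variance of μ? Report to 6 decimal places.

For Normal data with known variance σ², a Normal(μ₀, σ₀²) prior on μ is conjugate. Posterior precision = 1/σ₀² + n/σ²; posterior mean is the precision-weighted average of μ₀ and x̄.
σ₀² = 24.62² = 606.1444, σ² = 6.40² = 40.96; σ² + n·σ₀² = 40.96 + 5·606.1444 = 3071.682.
Posterior precision = 1/σ₀² + n/σ² = 1/606.1444 + 5/40.96 = (σ² + n·σ₀²)/(σ₀²σ²) = 3071.682/(606.1444·40.96); posterior variance σₙ² = σ₀²σ²/(σ² + n·σ₀²) = 606.1444·40.96/3071.682 = 8.082762.

8.082762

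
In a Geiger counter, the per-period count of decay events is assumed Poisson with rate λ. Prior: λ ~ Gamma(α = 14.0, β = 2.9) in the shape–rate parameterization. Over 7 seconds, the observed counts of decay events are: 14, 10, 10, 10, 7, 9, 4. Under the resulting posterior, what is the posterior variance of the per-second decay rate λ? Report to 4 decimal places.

With a Gamma(shape α, rate β) prior, the Poisson likelihood is conjugate: the posterior is Gamma(α + ΣXᵢ, β + n).
Sum of counts S = 64 over n = 7 seconds.
Posterior: Gamma(α+S, β+n) = Gamma(14.0+64, 2.9+7) = Gamma(78.0, 9.9).
Var = α/β² = 78.0/9.9² = 0.7958.

0.7958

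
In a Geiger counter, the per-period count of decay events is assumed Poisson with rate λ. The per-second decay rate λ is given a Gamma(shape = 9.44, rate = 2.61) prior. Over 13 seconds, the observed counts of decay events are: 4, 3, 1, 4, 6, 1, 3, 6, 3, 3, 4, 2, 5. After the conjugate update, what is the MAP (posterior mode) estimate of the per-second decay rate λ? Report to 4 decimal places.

With a Gamma(shape α, rate β) prior, the Poisson likelihood is conjugate: the posterior is Gamma(α + ΣXᵢ, β + n).
Sum of counts S = 45 over n = 13 seconds.
Posterior: Gamma(α+S, β+n) = Gamma(9.44+45, 2.61+13) = Gamma(54.44, 15.61).
Mode of Gamma(α,β) for α≥1 is (α−1)/β = 53.44/15.61 = 3.4234.

3.4234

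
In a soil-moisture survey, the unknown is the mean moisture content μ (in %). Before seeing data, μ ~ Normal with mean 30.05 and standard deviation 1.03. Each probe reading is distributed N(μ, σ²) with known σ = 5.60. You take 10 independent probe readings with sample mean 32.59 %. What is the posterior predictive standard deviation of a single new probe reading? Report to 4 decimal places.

5.6703

For Normal data with known variance σ², a Normal(μ₀, σ₀²) prior on μ is conjugate. Posterior precision = 1/σ₀² + n/σ²; posterior mean is the precision-weighted average of μ₀ and x̄.
σ₀² = 1.03² = 1.0609, σ² = 5.60² = 31.36; σ² + n·σ₀² = 31.36 + 10·1.0609 = 41.969.
Posterior precision = 1/σ₀² + n/σ² = 1/1.0609 + 10/31.36 = (σ² + n·σ₀²)/(σ₀²σ²) = 41.969/(1.0609·31.36); posterior variance σₙ² = σ₀²σ²/(σ² + n·σ₀²) = 1.0609·31.36/41.969 = 0.792724.
Predictive variance for one new observation = σₙ² + σ² = 1.0609·31.36/41.969 + 31.36 = σ²·(σ₀² + 41.969)/41.969 = 31.36·43.0299/41.969 = 32.152724; SD = √(31.36·43.0299/41.969) = 5.6703.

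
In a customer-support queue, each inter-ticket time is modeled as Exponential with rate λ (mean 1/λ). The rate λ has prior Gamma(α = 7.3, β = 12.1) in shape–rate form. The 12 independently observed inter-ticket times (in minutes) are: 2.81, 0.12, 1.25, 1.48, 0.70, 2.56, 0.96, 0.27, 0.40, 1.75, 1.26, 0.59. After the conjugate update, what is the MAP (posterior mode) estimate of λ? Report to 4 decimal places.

With a Gamma(shape α, rate β) prior on the exponential rate λ, the posterior after n observations with total T = Σxᵢ is Gamma(α+n, β+T).
Sum of observations T = 14.15 minutes; n = 12.
Posterior: Gamma(7.3+12, 12.1+14.15) = Gamma(19.3, 26.25).
Mode = (α−1)/β = 0.6971.

0.6971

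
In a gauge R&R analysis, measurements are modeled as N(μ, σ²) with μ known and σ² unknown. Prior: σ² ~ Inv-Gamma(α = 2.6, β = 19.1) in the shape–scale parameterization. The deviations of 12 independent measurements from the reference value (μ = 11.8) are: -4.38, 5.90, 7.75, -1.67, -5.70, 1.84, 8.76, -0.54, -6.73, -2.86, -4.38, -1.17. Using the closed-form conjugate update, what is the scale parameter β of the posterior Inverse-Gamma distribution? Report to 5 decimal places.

With known mean μ and an Inverse-Gamma(α, β) prior on σ², the Normal likelihood is conjugate: posterior is Inv-Gamma(α + n/2, β + Σ(xᵢ−μ)²/2).
Σ(xᵢ−μ)² = (-4.38)² + (5.90)² + (7.75)² + (-1.67)² + (-5.70)² + (1.84)² + (8.76)² + (-0.54)² + (-6.73)² + (-2.86)² + (-4.38)² + (-1.17)² = 303.7764.
Posterior: Inv-Gamma(2.6 + 12/2, 19.1 + 303.7764/2) = Inv-Gamma(8.60, 170.98820).
Posterior β = 170.98820.

170.98820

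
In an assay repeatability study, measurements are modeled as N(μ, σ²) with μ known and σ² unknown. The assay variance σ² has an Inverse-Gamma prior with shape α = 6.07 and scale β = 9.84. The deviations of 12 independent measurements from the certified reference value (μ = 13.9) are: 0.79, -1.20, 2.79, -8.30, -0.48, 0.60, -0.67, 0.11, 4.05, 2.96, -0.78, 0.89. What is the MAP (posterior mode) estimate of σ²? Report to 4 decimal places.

With known mean μ and an Inverse-Gamma(α, β) prior on σ², the Normal likelihood is conjugate: posterior is Inv-Gamma(α + n/2, β + Σ(xᵢ−μ)²/2).
Σ(xᵢ−μ)² = (0.79)² + (-1.20)² + (2.79)² + (-8.30)² + (-0.48)² + (0.60)² + (-0.67)² + (0.11)² + (4.05)² + (2.96)² + (-0.78)² + (0.89)² = 106.3542.
Posterior: Inv-Gamma(6.07 + 12/2, 9.84 + 106.3542/2) = Inv-Gamma(12.07, 63.01710).
Mode = β/(α+1) = 63.01710/13.07 = 4.8215.

4.8215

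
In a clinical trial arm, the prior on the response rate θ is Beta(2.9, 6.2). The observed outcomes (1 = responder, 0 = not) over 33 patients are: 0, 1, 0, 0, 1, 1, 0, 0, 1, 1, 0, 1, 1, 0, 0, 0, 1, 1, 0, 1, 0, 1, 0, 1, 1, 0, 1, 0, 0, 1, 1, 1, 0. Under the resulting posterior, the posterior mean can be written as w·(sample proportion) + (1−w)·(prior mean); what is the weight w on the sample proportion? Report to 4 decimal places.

0.7838

The Beta prior is conjugate to a Binomial/Bernoulli likelihood; the update adds successes to α and failures to β.
Posterior mean = (α₀+k)/(α₀+β₀+n) = [n/(α₀+β₀+n)]·(k/n) + [(α₀+β₀)/(α₀+β₀+n)]·α₀/(α₀+β₀), so only n and the prior enter the weight.
The weight on the data is w = n/(α₀+β₀+n) = 33/(2.9+6.2+33) = 33/42.1 = 0.7838.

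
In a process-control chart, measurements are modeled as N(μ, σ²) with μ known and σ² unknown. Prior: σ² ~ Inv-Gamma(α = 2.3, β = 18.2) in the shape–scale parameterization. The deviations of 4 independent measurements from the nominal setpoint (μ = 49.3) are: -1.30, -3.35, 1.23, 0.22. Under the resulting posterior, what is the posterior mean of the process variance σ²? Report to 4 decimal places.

7.7082

With known mean μ and an Inverse-Gamma(α, β) prior on σ², the Normal likelihood is conjugate: posterior is Inv-Gamma(α + n/2, β + Σ(xᵢ−μ)²/2).
Σ(xᵢ−μ)² = (-1.30)² + (-3.35)² + (1.23)² + (0.22)² = 14.4738.
Posterior: Inv-Gamma(2.3 + 4/2, 18.2 + 14.4738/2) = Inv-Gamma(4.30, 25.43690).
E[σ²|data] = β/(α−1) = 25.43690/3.30 = 7.7082.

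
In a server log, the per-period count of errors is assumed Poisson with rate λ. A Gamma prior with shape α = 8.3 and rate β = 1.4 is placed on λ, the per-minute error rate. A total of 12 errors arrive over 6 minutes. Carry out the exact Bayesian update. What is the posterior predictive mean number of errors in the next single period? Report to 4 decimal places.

With a Gamma(shape α, rate β) prior, the Poisson likelihood is conjugate: the posterior is Gamma(α + ΣXᵢ, β + n).
Posterior: Gamma(α+S, β+n) = Gamma(8.3+12, 1.4+6) = Gamma(20.3, 7.4).
The predictive distribution for one future period is NegBinom with mean α/β = 2.7432.

2.7432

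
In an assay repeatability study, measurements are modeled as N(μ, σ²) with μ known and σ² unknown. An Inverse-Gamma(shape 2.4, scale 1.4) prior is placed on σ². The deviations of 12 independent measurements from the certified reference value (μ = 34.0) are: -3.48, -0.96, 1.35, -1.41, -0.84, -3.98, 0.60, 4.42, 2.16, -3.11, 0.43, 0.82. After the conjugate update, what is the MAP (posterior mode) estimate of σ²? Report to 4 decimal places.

3.7915

With known mean μ and an Inverse-Gamma(α, β) prior on σ², the Normal likelihood is conjugate: posterior is Inv-Gamma(α + n/2, β + Σ(xᵢ−μ)²/2).
Σ(xᵢ−μ)² = (-3.48)² + (-0.96)² + (1.35)² + (-1.41)² + (-0.84)² + (-3.98)² + (0.60)² + (4.42)² + (2.16)² + (-3.11)² + (0.43)² + (0.82)² = 68.4800.
Posterior: Inv-Gamma(2.4 + 12/2, 1.4 + 68.4800/2) = Inv-Gamma(8.40, 35.64000).
Mode = β/(α+1) = 35.64000/9.40 = 3.7915.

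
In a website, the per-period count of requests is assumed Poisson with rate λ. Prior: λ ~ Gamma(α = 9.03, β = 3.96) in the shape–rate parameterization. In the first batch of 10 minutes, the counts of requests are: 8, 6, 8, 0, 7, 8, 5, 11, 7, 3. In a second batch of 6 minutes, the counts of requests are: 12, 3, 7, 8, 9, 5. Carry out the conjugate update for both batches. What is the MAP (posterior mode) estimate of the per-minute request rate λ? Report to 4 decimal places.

With a Gamma(shape α, rate β) prior, the Poisson likelihood is conjugate: the posterior is Gamma(α + ΣXᵢ, β + n).
Batch 1: sum of counts S = 63 over n = 10 minutes.
After batch 1: Gamma(α+S, β+n) = Gamma(9.03+63, 3.96+10) = Gamma(72.03, 13.96).
Batch 2: sum of counts S = 44 over n = 6 minutes.
After batch 2: Gamma(α+S, β+n) = Gamma(72.03+44, 13.96+6) = Gamma(116.03, 19.96).
Mode of Gamma(α,β) for α≥1 is (α−1)/β = 115.03/19.96 = 5.7630.

5.7630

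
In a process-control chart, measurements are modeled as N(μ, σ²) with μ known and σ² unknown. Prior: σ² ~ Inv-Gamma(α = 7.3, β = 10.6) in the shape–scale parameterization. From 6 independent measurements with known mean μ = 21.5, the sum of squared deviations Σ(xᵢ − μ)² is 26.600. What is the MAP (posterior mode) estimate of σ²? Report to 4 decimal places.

2.1150

With known mean μ and an Inverse-Gamma(α, β) prior on σ², the Normal likelihood is conjugate: posterior is Inv-Gamma(α + n/2, β + Σ(xᵢ−μ)²/2).
Posterior: Inv-Gamma(7.3 + 6/2, 10.6 + 26.600/2) = Inv-Gamma(10.30, 23.9000).
Mode = β/(α+1) = 23.9000/11.30 = 2.1150.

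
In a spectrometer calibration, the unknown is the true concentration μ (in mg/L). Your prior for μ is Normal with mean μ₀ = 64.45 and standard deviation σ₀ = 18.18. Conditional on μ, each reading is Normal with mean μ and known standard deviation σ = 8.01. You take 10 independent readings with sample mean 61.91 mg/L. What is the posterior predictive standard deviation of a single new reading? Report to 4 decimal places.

8.3937

For Normal data with known variance σ², a Normal(μ₀, σ₀²) prior on μ is conjugate. Posterior precision = 1/σ₀² + n/σ²; posterior mean is the precision-weighted average of μ₀ and x̄.
σ₀² = 18.18² = 330.5124, σ² = 8.01² = 64.1601; σ² + n·σ₀² = 64.1601 + 10·330.5124 = 3369.2841.
Posterior precision = 1/σ₀² + n/σ² = 1/330.5124 + 10/64.1601 = (σ² + n·σ₀²)/(σ₀²σ²) = 3369.2841/(330.5124·64.1601); posterior variance σₙ² = σ₀²σ²/(σ² + n·σ₀²) = 330.5124·64.1601/3369.2841 = 6.293832.
Predictive variance for one new observation = σₙ² + σ² = 330.5124·64.1601/3369.2841 + 64.1601 = σ²·(σ₀² + 3369.2841)/3369.2841 = 64.1601·3699.7965/3369.2841 = 70.453932; SD = √(64.1601·3699.7965/3369.2841) = 8.3937.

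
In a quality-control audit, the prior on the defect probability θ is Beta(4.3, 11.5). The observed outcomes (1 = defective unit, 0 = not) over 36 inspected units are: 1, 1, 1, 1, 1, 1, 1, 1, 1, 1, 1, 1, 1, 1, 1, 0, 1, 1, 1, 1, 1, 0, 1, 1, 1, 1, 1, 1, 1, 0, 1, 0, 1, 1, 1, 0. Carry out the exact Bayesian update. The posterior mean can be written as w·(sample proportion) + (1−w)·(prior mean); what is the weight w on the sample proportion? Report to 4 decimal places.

The Beta prior is conjugate to a Binomial/Bernoulli likelihood; the update adds successes to α and failures to β.
Posterior mean = (α₀+k)/(α₀+β₀+n) = [n/(α₀+β₀+n)]·(k/n) + [(α₀+β₀)/(α₀+β₀+n)]·α₀/(α₀+β₀), so only n and the prior enter the weight.
The weight on the data is w = n/(α₀+β₀+n) = 36/(4.3+11.5+36) = 36/51.8 = 0.6950.

0.6950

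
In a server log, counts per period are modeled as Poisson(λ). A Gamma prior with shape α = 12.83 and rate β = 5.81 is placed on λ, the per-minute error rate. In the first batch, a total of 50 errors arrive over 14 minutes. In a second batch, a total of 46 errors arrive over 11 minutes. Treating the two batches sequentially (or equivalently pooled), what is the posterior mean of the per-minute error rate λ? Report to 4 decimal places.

3.5323

With a Gamma(shape α, rate β) prior, the Poisson likelihood is conjugate: the posterior is Gamma(α + ΣXᵢ, β + n).
After batch 1: Gamma(α+S, β+n) = Gamma(12.83+50, 5.81+14) = Gamma(62.83, 19.81).
After batch 2: Gamma(α+S, β+n) = Gamma(62.83+46, 19.81+11) = Gamma(108.83, 30.81).
Posterior mean = α/β = 108.83/30.81 = 3.5323.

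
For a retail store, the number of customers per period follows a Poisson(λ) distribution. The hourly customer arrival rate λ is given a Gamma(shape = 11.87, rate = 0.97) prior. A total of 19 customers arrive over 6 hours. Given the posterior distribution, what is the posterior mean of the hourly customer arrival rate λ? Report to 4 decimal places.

With a Gamma(shape α, rate β) prior, the Poisson likelihood is conjugate: the posterior is Gamma(α + ΣXᵢ, β + n).
Posterior: Gamma(α+S, β+n) = Gamma(11.87+19, 0.97+6) = Gamma(30.87, 6.97).
Posterior mean = α/β = 30.87/6.97 = 4.4290.

4.4290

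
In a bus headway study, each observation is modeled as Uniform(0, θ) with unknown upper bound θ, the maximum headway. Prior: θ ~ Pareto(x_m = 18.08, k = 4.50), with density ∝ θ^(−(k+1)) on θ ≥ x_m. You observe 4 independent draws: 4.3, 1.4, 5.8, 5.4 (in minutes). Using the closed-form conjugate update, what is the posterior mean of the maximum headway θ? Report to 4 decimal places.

A Pareto(scale x_m, shape k) prior on the upper bound θ of Uniform(0, θ) is conjugate: posterior is Pareto(max(x_m, max xᵢ), k + n).
Sample maximum = 5.8; prior scale x_m = 18.08 → posterior scale = max = 18.08.
Posterior shape = 4.50 + 4 = 8.50.
E[θ|data] = k·x_m/(k−1) = 8.50·18.08/7.50 = 20.4907.

20.4907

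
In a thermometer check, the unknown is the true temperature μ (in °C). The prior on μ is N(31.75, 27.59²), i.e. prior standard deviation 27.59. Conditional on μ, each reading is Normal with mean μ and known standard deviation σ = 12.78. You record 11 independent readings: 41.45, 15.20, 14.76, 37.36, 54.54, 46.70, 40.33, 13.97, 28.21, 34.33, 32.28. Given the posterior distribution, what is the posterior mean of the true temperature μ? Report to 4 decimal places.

32.6310

For Normal data with known variance σ², a Normal(μ₀, σ₀²) prior on μ is conjugate. Posterior precision = 1/σ₀² + n/σ²; posterior mean is the precision-weighted average of μ₀ and x̄.
Σxᵢ = 41.45 + 15.20 + 14.76 + 37.36 + 54.54 + 46.70 + 40.33 + 13.97 + 28.21 + 34.33 + 32.28 = 359.13, so n·x̄ = 359.13.
σ₀² = 27.59² = 761.2081, σ² = 12.78² = 163.3284; σ² + n·σ₀² = 163.3284 + 11·761.2081 = 8536.6175.
Posterior mean = (μ₀/σ₀² + n·x̄/σ²)/(1/σ₀² + n/σ²) = (σ²·μ₀ + σ₀²·n·x̄)/(σ² + n·σ₀²) = (163.3284·31.75 + 761.2081·359.13)/8536.6175 = 278558.341653/8536.6175 = 32.6310.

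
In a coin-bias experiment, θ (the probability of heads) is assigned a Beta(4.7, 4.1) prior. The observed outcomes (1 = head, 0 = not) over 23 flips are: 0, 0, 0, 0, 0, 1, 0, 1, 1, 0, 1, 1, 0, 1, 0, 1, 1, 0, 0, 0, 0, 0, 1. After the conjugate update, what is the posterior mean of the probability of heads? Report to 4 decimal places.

The Beta prior is conjugate to a Binomial/Bernoulli likelihood; the update adds successes to α and failures to β.
Posterior: Beta(α+k, β+n−k) = Beta(4.7+9, 4.1+14) = Beta(13.7, 18.1).
Posterior mean = α/(α+β) = 13.7/31.8 = 0.4308.

0.4308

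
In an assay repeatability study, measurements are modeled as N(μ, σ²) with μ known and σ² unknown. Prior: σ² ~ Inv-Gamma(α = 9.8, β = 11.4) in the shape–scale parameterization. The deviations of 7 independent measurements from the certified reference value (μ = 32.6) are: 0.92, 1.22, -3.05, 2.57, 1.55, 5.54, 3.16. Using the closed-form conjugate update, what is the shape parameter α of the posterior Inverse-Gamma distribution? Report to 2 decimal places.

With known mean μ and an Inverse-Gamma(α, β) prior on σ², the Normal likelihood is conjugate: posterior is Inv-Gamma(α + n/2, β + Σ(xᵢ−μ)²/2).
Σ(xᵢ−μ)² = (0.92)² + (1.22)² + (-3.05)² + (2.57)² + (1.55)² + (5.54)² + (3.16)² = 61.3219.
Posterior: Inv-Gamma(9.8 + 7/2, 11.4 + 61.3219/2) = Inv-Gamma(13.30, 42.06095).
Posterior α = 13.30.

13.30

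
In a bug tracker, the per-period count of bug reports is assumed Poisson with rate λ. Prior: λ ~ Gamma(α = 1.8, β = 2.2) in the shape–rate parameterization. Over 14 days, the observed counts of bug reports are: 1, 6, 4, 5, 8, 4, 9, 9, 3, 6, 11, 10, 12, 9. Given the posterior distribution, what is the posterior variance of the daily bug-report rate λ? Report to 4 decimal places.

With a Gamma(shape α, rate β) prior, the Poisson likelihood is conjugate: the posterior is Gamma(α + ΣXᵢ, β + n).
Sum of counts S = 97 over n = 14 days.
Posterior: Gamma(α+S, β+n) = Gamma(1.8+97, 2.2+14) = Gamma(98.8, 16.2).
Var = α/β² = 98.8/16.2² = 0.3765.

0.3765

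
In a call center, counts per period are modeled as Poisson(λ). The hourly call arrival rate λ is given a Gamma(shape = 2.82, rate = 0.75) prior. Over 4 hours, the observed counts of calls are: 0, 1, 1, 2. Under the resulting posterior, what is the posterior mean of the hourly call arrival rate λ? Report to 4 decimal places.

1.4358

With a Gamma(shape α, rate β) prior, the Poisson likelihood is conjugate: the posterior is Gamma(α + ΣXᵢ, β + n).
Sum of counts S = 4 over n = 4 hours.
Posterior: Gamma(α+S, β+n) = Gamma(2.82+4, 0.75+4) = Gamma(6.82, 4.75).
Posterior mean = α/β = 6.82/4.75 = 1.4358.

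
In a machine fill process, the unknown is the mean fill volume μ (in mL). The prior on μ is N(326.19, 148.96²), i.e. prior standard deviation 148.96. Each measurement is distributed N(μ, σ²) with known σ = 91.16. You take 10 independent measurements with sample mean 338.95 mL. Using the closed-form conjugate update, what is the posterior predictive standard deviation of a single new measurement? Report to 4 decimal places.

For Normal data with known variance σ², a Normal(μ₀, σ₀²) prior on μ is conjugate. Posterior precision = 1/σ₀² + n/σ²; posterior mean is the precision-weighted average of μ₀ and x̄.
σ₀² = 148.96² = 22189.0816, σ² = 91.16² = 8310.1456; σ² + n·σ₀² = 8310.1456 + 10·22189.0816 = 230200.9616.
Posterior precision = 1/σ₀² + n/σ² = 1/22189.0816 + 10/8310.1456 = (σ² + n·σ₀²)/(σ₀²σ²) = 230200.9616/(22189.0816·8310.1456); posterior variance σₙ² = σ₀²σ²/(σ² + n·σ₀²) = 22189.0816·8310.1456/230200.9616 = 801.015328.
Predictive variance for one new observation = σₙ² + σ² = 22189.0816·8310.1456/230200.9616 + 8310.1456 = σ²·(σ₀² + 230200.9616)/230200.9616 = 8310.1456·252390.0432/230200.9616 = 9111.160928; SD = √(8310.1456·252390.0432/230200.9616) = 95.4524.

95.4524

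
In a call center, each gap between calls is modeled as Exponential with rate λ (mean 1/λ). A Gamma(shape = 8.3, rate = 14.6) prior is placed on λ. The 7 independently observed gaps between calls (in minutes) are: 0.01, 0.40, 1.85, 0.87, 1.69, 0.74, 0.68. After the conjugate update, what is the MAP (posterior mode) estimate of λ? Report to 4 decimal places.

With a Gamma(shape α, rate β) prior on the exponential rate λ, the posterior after n observations with total T = Σxᵢ is Gamma(α+n, β+T).
Sum of observations T = 6.24 minutes; n = 7.
Posterior: Gamma(8.3+7, 14.6+6.24) = Gamma(15.3, 20.84).
Mode = (α−1)/β = 0.6862.

0.6862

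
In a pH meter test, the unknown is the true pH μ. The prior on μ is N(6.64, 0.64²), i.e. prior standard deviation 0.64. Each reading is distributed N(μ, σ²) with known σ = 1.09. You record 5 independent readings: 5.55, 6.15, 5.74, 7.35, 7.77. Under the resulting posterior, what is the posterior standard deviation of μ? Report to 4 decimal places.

0.3878

For Normal data with known variance σ², a Normal(μ₀, σ₀²) prior on μ is conjugate. Posterior precision = 1/σ₀² + n/σ²; posterior mean is the precision-weighted average of μ₀ and x̄.
σ₀² = 0.64² = 0.4096, σ² = 1.09² = 1.1881; σ² + n·σ₀² = 1.1881 + 5·0.4096 = 3.2361.
Posterior precision = 1/σ₀² + n/σ² = 1/0.4096 + 5/1.1881 = (σ² + n·σ₀²)/(σ₀²σ²) = 3.2361/(0.4096·1.1881); posterior variance σₙ² = σ₀²σ²/(σ² + n·σ₀²) = 0.4096·1.1881/3.2361 = 0.150380.
Posterior SD = √σₙ² = √(0.4096·1.1881/3.2361) = 0.3878.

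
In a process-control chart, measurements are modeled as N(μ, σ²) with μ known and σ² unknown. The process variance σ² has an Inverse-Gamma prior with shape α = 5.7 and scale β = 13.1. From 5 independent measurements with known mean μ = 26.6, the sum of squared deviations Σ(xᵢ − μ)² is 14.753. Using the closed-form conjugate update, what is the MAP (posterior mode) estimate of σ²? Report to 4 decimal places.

2.2257

With known mean μ and an Inverse-Gamma(α, β) prior on σ², the Normal likelihood is conjugate: posterior is Inv-Gamma(α + n/2, β + Σ(xᵢ−μ)²/2).
Posterior: Inv-Gamma(5.7 + 5/2, 13.1 + 14.753/2) = Inv-Gamma(8.20, 20.4765).
Mode = β/(α+1) = 20.4765/9.20 = 2.2257.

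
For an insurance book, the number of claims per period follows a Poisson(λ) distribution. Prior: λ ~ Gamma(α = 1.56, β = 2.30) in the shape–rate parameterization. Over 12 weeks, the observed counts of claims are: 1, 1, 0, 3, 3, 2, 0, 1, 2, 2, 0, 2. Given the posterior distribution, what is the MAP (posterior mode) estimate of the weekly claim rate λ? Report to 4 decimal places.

1.2280

With a Gamma(shape α, rate β) prior, the Poisson likelihood is conjugate: the posterior is Gamma(α + ΣXᵢ, β + n).
Sum of counts S = 17 over n = 12 weeks.
Posterior: Gamma(α+S, β+n) = Gamma(1.56+17, 2.30+12) = Gamma(18.56, 14.30).
Mode of Gamma(α,β) for α≥1 is (α−1)/β = 17.56/14.30 = 1.2280.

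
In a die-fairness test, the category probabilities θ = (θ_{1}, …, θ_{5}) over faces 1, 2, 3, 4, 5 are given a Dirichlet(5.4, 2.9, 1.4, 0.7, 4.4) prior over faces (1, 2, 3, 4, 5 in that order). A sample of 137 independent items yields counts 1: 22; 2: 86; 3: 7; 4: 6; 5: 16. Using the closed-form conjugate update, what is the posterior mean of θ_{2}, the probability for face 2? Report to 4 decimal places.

The Dirichlet prior is conjugate to the Multinomial likelihood: each posterior αⱼ = prior αⱼ + observed count nⱼ.
Posterior concentration: (27.4, 88.9, 8.4, 6.7, 20.4), total = 151.8.
E[θ_{2}|data] = α_{2}/Σα = 88.9/151.8 = 0.5856.

0.5856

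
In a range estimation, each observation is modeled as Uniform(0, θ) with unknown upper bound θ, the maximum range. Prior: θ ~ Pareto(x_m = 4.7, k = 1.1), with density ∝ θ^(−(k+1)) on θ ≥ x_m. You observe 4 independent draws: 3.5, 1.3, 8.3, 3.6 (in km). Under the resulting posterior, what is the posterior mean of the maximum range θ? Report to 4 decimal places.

A Pareto(scale x_m, shape k) prior on the upper bound θ of Uniform(0, θ) is conjugate: posterior is Pareto(max(x_m, max xᵢ), k + n).
Sample maximum = 8.3; prior scale x_m = 4.7 → posterior scale = max = 8.3.
Posterior shape = 1.1 + 4 = 5.1.
E[θ|data] = k·x_m/(k−1) = 5.1·8.3/4.1 = 10.3244.

10.3244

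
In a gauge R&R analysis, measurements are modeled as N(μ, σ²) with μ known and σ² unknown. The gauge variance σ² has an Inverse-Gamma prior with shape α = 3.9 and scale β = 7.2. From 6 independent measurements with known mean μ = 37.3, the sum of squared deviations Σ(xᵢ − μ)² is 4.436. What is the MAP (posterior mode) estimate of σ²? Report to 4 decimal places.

With known mean μ and an Inverse-Gamma(α, β) prior on σ², the Normal likelihood is conjugate: posterior is Inv-Gamma(α + n/2, β + Σ(xᵢ−μ)²/2).
Posterior: Inv-Gamma(3.9 + 6/2, 7.2 + 4.436/2) = Inv-Gamma(6.90, 9.4180).
Mode = β/(α+1) = 9.4180/7.90 = 1.1922.

1.1922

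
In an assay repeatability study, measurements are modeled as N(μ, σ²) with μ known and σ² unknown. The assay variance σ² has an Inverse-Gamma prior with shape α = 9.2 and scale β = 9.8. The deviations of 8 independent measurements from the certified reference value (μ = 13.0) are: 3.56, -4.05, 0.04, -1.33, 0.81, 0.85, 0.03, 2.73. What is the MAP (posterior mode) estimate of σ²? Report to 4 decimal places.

With known mean μ and an Inverse-Gamma(α, β) prior on σ², the Normal likelihood is conjugate: posterior is Inv-Gamma(α + n/2, β + Σ(xᵢ−μ)²/2).
Σ(xᵢ−μ)² = (3.56)² + (-4.05)² + (0.04)² + (-1.33)² + (0.81)² + (0.85)² + (0.03)² + (2.73)² = 39.6790.
Posterior: Inv-Gamma(9.2 + 8/2, 9.8 + 39.6790/2) = Inv-Gamma(13.20, 29.63950).
Mode = β/(α+1) = 29.63950/14.20 = 2.0873.

2.0873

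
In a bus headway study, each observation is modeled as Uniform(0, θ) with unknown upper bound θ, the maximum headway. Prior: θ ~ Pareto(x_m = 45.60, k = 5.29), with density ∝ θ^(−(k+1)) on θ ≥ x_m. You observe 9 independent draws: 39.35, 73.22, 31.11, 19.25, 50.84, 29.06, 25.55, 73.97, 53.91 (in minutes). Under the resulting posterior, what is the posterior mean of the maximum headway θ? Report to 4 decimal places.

A Pareto(scale x_m, shape k) prior on the upper bound θ of Uniform(0, θ) is conjugate: posterior is Pareto(max(x_m, max xᵢ), k + n).
Sample maximum = 73.97; prior scale x_m = 45.60 → posterior scale = max = 73.97.
Posterior shape = 5.29 + 9 = 14.29.
E[θ|data] = k·x_m/(k−1) = 14.29·73.97/13.29 = 79.5358.

79.5358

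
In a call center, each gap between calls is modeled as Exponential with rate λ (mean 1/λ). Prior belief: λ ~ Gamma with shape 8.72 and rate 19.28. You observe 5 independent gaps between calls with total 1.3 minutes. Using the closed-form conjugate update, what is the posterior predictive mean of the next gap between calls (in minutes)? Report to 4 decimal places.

1.6179

With a Gamma(shape α, rate β) prior on the exponential rate λ, the posterior after n observations with total T = Σxᵢ is Gamma(α+n, β+T).
Posterior: Gamma(8.72+5, 19.28+1.3) = Gamma(13.72, 20.58).
The predictive distribution for the next observation is Lomax; its mean is β/(α−1) = 20.58/12.72 = 1.6179.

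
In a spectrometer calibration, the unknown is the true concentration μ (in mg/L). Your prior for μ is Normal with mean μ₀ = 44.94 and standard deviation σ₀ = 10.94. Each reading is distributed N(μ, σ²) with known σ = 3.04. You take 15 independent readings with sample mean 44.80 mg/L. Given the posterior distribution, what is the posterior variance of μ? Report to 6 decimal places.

For Normal data with known variance σ², a Normal(μ₀, σ₀²) prior on μ is conjugate. Posterior precision = 1/σ₀² + n/σ²; posterior mean is the precision-weighted average of μ₀ and x̄.
σ₀² = 10.94² = 119.6836, σ² = 3.04² = 9.2416; σ² + n·σ₀² = 9.2416 + 15·119.6836 = 1804.4956.
Posterior precision = 1/σ₀² + n/σ² = 1/119.6836 + 15/9.2416 = (σ² + n·σ₀²)/(σ₀²σ²) = 1804.4956/(119.6836·9.2416); posterior variance σₙ² = σ₀²σ²/(σ² + n·σ₀²) = 119.6836·9.2416/1804.4956 = 0.612951.

0.612951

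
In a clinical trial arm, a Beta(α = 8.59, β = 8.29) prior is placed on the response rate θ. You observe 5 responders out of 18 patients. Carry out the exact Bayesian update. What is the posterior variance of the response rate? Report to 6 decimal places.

The Beta prior is conjugate to a Binomial/Bernoulli likelihood; the update adds successes to α and failures to β.
Posterior: Beta(α+k, β+n−k) = Beta(8.59+5, 8.29+13) = Beta(13.59, 21.29).
Var = αβ/((α+β)²(α+β+1)) = 13.59·21.29/(34.88²·35.88) = 0.006628.

0.006628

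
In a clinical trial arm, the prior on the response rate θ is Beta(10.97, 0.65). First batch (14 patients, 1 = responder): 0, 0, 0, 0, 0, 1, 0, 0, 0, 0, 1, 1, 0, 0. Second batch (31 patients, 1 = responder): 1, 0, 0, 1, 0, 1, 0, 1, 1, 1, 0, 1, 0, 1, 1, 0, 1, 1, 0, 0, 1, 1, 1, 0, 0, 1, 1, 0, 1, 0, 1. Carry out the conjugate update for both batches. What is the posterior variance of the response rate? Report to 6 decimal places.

The Beta prior is conjugate to a Binomial/Bernoulli likelihood; the update adds successes to α and failures to β.
After batch 1: Beta(10.97+3, 0.65+11) = Beta(13.97, 11.65).
After batch 2: Beta(13.97+18, 11.65+13) = Beta(31.97, 24.65).
Var = αβ/((α+β)²(α+β+1)) = 31.97·24.65/(56.62²·57.62) = 0.004266.

0.004266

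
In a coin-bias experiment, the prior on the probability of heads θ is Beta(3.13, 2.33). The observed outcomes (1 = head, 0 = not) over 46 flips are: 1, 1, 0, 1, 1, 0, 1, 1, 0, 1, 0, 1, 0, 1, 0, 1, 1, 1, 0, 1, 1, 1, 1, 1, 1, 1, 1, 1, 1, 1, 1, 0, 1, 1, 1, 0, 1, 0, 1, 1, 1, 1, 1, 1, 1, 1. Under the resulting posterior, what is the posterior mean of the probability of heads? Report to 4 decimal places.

The Beta prior is conjugate to a Binomial/Bernoulli likelihood; the update adds successes to α and failures to β.
Posterior: Beta(α+k, β+n−k) = Beta(3.13+36, 2.33+10) = Beta(39.13, 12.33).
Posterior mean = α/(α+β) = 39.13/51.46 = 0.7604.

0.7604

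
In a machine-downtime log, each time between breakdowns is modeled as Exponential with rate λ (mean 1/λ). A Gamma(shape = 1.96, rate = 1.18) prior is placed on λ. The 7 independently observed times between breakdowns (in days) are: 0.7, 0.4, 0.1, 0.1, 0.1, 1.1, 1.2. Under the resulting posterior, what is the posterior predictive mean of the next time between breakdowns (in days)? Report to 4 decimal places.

With a Gamma(shape α, rate β) prior on the exponential rate λ, the posterior after n observations with total T = Σxᵢ is Gamma(α+n, β+T).
Sum of observations T = 3.7 days; n = 7.
Posterior: Gamma(1.96+7, 1.18+3.7) = Gamma(8.96, 4.88).
The predictive distribution for the next observation is Lomax; its mean is β/(α−1) = 4.88/7.96 = 0.6131.

0.6131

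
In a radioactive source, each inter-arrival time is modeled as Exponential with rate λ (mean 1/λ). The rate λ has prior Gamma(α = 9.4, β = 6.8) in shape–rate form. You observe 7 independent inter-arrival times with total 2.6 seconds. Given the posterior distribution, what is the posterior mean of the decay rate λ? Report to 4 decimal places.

1.7447

With a Gamma(shape α, rate β) prior on the exponential rate λ, the posterior after n observations with total T = Σxᵢ is Gamma(α+n, β+T).
Posterior: Gamma(9.4+7, 6.8+2.6) = Gamma(16.4, 9.4).
Posterior mean of λ = α/β = 16.4/9.4 = 1.7447.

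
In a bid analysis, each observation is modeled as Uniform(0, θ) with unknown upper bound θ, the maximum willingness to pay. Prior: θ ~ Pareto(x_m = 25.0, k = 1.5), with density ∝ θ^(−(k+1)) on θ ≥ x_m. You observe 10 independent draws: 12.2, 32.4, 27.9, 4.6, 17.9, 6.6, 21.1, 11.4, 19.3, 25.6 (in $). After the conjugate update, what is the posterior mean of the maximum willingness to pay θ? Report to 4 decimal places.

35.4857

A Pareto(scale x_m, shape k) prior on the upper bound θ of Uniform(0, θ) is conjugate: posterior is Pareto(max(x_m, max xᵢ), k + n).
Sample maximum = 32.4; prior scale x_m = 25.0 → posterior scale = max = 32.4.
Posterior shape = 1.5 + 10 = 11.5.
E[θ|data] = k·x_m/(k−1) = 11.5·32.4/10.5 = 35.4857.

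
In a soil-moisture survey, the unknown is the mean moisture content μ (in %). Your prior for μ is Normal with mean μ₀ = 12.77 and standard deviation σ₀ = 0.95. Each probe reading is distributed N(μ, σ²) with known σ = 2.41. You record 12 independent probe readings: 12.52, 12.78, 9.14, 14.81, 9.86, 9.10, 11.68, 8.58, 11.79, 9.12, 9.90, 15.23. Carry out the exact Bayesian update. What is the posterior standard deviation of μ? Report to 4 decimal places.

For Normal data with known variance σ², a Normal(μ₀, σ₀²) prior on μ is conjugate. Posterior precision = 1/σ₀² + n/σ²; posterior mean is the precision-weighted average of μ₀ and x̄.
σ₀² = 0.95² = 0.9025, σ² = 2.41² = 5.8081; σ² + n·σ₀² = 5.8081 + 12·0.9025 = 16.6381.
Posterior precision = 1/σ₀² + n/σ² = 1/0.9025 + 12/5.8081 = (σ² + n·σ₀²)/(σ₀²σ²) = 16.6381/(0.9025·5.8081); posterior variance σₙ² = σ₀²σ²/(σ² + n·σ₀²) = 0.9025·5.8081/16.6381 = 0.315049.
Posterior SD = √σₙ² = √(0.9025·5.8081/16.6381) = 0.5613.

0.5613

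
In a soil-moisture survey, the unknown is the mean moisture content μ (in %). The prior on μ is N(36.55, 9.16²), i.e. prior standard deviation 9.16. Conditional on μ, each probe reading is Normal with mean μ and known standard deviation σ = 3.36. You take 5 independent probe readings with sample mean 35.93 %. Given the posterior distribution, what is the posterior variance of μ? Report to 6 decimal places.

2.198751

For Normal data with known variance σ², a Normal(μ₀, σ₀²) prior on μ is conjugate. Posterior precision = 1/σ₀² + n/σ²; posterior mean is the precision-weighted average of μ₀ and x̄.
σ₀² = 9.16² = 83.9056, σ² = 3.36² = 11.2896; σ² + n·σ₀² = 11.2896 + 5·83.9056 = 430.8176.
Posterior precision = 1/σ₀² + n/σ² = 1/83.9056 + 5/11.2896 = (σ² + n·σ₀²)/(σ₀²σ²) = 430.8176/(83.9056·11.2896); posterior variance σₙ² = σ₀²σ²/(σ² + n·σ₀²) = 83.9056·11.2896/430.8176 = 2.198751.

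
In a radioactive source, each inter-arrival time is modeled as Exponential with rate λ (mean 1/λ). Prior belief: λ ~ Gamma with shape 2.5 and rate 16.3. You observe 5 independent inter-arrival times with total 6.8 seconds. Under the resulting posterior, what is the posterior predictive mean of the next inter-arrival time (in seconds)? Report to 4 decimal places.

3.5538

With a Gamma(shape α, rate β) prior on the exponential rate λ, the posterior after n observations with total T = Σxᵢ is Gamma(α+n, β+T).
Posterior: Gamma(2.5+5, 16.3+6.8) = Gamma(7.5, 23.1).
The predictive distribution for the next observation is Lomax; its mean is β/(α−1) = 23.1/6.5 = 3.5538.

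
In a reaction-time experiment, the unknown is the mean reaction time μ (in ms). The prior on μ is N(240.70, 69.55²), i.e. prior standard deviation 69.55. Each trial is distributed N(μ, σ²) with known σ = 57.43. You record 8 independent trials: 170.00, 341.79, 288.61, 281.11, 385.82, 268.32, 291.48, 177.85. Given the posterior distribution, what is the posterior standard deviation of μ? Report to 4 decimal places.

19.4909

For Normal data with known variance σ², a Normal(μ₀, σ₀²) prior on μ is conjugate. Posterior precision = 1/σ₀² + n/σ²; posterior mean is the precision-weighted average of μ₀ and x̄.
σ₀² = 69.55² = 4837.2025, σ² = 57.43² = 3298.2049; σ² + n·σ₀² = 3298.2049 + 8·4837.2025 = 41995.8249.
Posterior precision = 1/σ₀² + n/σ² = 1/4837.2025 + 8/3298.2049 = (σ² + n·σ₀²)/(σ₀²σ²) = 41995.8249/(4837.2025·3298.2049); posterior variance σₙ² = σ₀²σ²/(σ² + n·σ₀²) = 4837.2025·3298.2049/41995.8249 = 379.896931.
Posterior SD = √σₙ² = √(4837.2025·3298.2049/41995.8249) = 19.4909.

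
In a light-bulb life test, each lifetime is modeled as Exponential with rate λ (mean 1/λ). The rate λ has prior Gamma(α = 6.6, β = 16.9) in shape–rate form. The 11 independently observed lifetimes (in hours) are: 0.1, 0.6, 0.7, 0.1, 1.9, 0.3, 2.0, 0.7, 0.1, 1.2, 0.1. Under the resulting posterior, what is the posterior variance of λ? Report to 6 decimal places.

With a Gamma(shape α, rate β) prior on the exponential rate λ, the posterior after n observations with total T = Σxᵢ is Gamma(α+n, β+T).
Sum of observations T = 7.8 hours; n = 11.
Posterior: Gamma(6.6+11, 16.9+7.8) = Gamma(17.6, 24.7).
Var = α/β² = 0.028848.

0.028848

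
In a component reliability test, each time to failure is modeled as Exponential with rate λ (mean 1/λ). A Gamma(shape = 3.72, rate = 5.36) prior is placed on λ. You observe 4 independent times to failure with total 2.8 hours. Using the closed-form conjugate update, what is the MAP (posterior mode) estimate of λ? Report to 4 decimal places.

With a Gamma(shape α, rate β) prior on the exponential rate λ, the posterior after n observations with total T = Σxᵢ is Gamma(α+n, β+T).
Posterior: Gamma(3.72+4, 5.36+2.8) = Gamma(7.72, 8.16).
Mode = (α−1)/β = 0.8235.

0.8235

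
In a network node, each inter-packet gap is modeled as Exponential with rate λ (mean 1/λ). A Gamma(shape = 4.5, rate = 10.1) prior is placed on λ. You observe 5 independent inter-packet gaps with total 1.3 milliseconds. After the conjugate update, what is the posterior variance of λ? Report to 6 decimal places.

0.073099

With a Gamma(shape α, rate β) prior on the exponential rate λ, the posterior after n observations with total T = Σxᵢ is Gamma(α+n, β+T).
Posterior: Gamma(4.5+5, 10.1+1.3) = Gamma(9.5, 11.4).
Var = α/β² = 0.073099.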